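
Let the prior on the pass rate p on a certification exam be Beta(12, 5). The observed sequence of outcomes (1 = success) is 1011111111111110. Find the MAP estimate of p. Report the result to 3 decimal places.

Prior: Beta(12, 5).
Data: 14 successes in 16 trials (from the sequence). The binomial likelihood contributes p^14(1−p)^2, so the posterior is Beta(12+14, 5+2) = Beta(26, 7).
For Beta(a, b) with a, b > 1 the mode is (a−1)/(a+b−2) = 25/31 ≈ 0.806.

p̂_MAP = 0.806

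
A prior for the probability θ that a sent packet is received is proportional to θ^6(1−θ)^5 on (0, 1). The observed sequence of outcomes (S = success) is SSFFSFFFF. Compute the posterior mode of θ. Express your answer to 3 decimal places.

The prior density ∝ θ^6(1−θ)^5 is the kernel of Beta(7, 6).
Data: 3 successes in 9 trials (from the sequence). The binomial likelihood contributes θ^3(1−θ)^6, so the posterior is Beta(7+3, 6+6) = Beta(10, 12).
For Beta(a, b) with a, b > 1 the mode is (a−1)/(a+b−2) = 9/20 ≈ 0.450.

θ̂_MAP = 0.450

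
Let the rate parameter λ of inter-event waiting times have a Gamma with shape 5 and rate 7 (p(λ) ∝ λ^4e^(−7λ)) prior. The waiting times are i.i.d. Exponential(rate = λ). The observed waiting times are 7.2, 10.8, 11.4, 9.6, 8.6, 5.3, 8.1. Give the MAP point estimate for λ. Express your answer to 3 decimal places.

The Exponential(rate=λ) likelihood is ∝ λ^n e^(−λΣtᵢ). Here n = 7 and Σtᵢ = 7.2 + 10.8 + 11.4 + 9.6 + 8.6 + 5.3 + 8.1 = 61.
Posterior ∝ λ^4e^(−7λ) · λ^7e^(−61λ) = λ^11e^(−68λ), i.e. Gamma(12, 68).
Mode = (a−1)/b = 11/68 ≈ 0.162.

λ̂_MAP = 0.162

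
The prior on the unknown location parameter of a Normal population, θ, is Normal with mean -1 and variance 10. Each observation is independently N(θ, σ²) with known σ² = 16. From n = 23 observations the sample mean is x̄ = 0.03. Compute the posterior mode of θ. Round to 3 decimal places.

n = 23, x̄ = 0.03.
For a Normal prior and Normal likelihood with known variance, the posterior is Normal; its mode equals its mean, the precision-weighted average.
Prior precision 1/σ₀² = 1/10 = 0.1; data precision n/σ² = 23/16 = 1.4375.
θ̂ = (0.1·(-1) + 1.4375·0.03) / (0.1 + 1.4375) = (-0.056875)/1.5375 = -91/2460 ≈ -0.037.

θ̂_MAP = -0.037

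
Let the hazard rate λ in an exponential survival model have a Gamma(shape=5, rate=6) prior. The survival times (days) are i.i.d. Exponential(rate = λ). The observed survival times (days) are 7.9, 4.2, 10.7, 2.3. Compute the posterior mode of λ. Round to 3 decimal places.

The Exponential(rate=λ) likelihood is ∝ λ^n e^(−λΣtᵢ). Here n = 4 and Σtᵢ = 7.9 + 4.2 + 10.7 + 2.3 = 25.1.
Posterior ∝ λ^4e^(−6λ) · λ^4e^(−25.1λ) = λ^8e^(−31.1λ), i.e. Gamma(9, 31.1).
Mode = (a−1)/b = 8/31.1 ≈ 0.257.

λ̂_MAP = 0.257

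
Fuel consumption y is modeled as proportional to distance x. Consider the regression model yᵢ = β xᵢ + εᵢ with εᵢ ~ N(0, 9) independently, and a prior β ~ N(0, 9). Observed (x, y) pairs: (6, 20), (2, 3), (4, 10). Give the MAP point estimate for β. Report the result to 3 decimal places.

β̂_MAP = 2.912

log p(β | y) = −Σ(yᵢ − βxᵢ)²/(2·9) − β²/(2·9) + const.
Setting the derivative to zero: Σxᵢ(yᵢ − βxᵢ)/9 − β/9 = 0, so β = Σxᵢyᵢ / (Σxᵢ² + σ²/τ²).
Σxᵢyᵢ = 6·20 + 2·3 + 4·10 = 166; Σxᵢ² = 56; σ²/τ² = 1.
β̂_MAP = 166 / (56 + 1) = 166/57 ≈ 2.912.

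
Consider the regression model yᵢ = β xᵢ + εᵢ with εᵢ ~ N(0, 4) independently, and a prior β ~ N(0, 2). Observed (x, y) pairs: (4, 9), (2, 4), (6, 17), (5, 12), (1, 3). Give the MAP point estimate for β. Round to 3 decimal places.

β̂_MAP = 2.488

log p(β | y) = −Σ(yᵢ − βxᵢ)²/(2·4) − β²/(2·2) + const.
Setting the derivative to zero: Σxᵢ(yᵢ − βxᵢ)/4 − β/2 = 0, so β = Σxᵢyᵢ / (Σxᵢ² + σ²/τ²).
Σxᵢyᵢ = 4·9 + 2·4 + 6·17 + 5·12 + 1·3 = 209; Σxᵢ² = 82; σ²/τ² = 2.
β̂_MAP = 209 / (82 + 2) = 209/84 ≈ 2.488.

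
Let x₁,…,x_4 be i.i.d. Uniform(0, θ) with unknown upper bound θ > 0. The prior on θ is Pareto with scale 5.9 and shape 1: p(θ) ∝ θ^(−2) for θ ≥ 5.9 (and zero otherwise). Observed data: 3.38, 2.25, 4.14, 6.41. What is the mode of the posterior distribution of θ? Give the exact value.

The Uniform(0, θ) likelihood is θ^(−n) for θ ≥ max(xᵢ), zero otherwise. Here max(xᵢ) = 6.41.
Posterior ∝ θ^(−2) · θ^(−4) = θ^(−6) on θ ≥ max(5.9, 6.41) = 6.41.
This density is strictly decreasing in θ, so the posterior mode lies at the lower boundary of the support.

θ̂_MAP = 6.41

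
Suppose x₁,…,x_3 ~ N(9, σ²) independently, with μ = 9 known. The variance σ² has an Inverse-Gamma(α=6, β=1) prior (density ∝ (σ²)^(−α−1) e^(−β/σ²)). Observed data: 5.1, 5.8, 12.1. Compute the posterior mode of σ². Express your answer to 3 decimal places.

σ̂²_MAP = 2.180

Sum of squared deviations about the known mean: SS = (5.1−9)² + (5.8−9)² + (12.1−9)² = 35.06.
The Normal likelihood contributes (σ²)^(−n/2) exp(−SS/(2σ²)), so the posterior is Inverse-Gamma(α + n/2, β + SS/2) = Inverse-Gamma(7.5, 18.53).
The mode of Inverse-Gamma(a, b) is b/(a+1) = 18.53/8.5 ≈ 2.180.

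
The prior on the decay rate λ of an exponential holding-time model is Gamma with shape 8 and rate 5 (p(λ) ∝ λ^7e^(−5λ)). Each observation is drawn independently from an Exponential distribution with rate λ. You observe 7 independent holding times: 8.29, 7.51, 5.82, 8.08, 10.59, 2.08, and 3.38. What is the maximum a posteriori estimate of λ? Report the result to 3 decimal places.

The Exponential(rate=λ) likelihood is ∝ λ^n e^(−λΣtᵢ). Here n = 7 and Σtᵢ = 8.29 + 7.51 + 5.82 + 8.08 + 10.59 + 2.08 + 3.38 = 45.75.
Posterior ∝ λ^7e^(−5λ) · λ^7e^(−45.75λ) = λ^14e^(−50.75λ), i.e. Gamma(15, 50.75).
Mode = (a−1)/b = 14/50.75 ≈ 0.276.

λ̂_MAP = 0.276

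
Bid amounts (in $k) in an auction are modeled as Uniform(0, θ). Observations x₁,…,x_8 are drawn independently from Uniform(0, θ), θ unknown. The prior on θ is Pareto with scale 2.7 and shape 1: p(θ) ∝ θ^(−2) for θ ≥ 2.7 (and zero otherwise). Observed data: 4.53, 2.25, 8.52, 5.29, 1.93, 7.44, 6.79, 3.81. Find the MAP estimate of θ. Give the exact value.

θ̂_MAP = 8.52

The Uniform(0, θ) likelihood is θ^(−n) for θ ≥ max(xᵢ), zero otherwise. Here max(xᵢ) = 8.52.
Posterior ∝ θ^(−2) · θ^(−8) = θ^(−10) on θ ≥ max(2.7, 8.52) = 8.52.
This density is strictly decreasing in θ, so the posterior mode lies at the lower boundary of the support.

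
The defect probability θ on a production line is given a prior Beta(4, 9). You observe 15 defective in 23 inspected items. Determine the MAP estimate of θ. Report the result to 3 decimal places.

θ̂_MAP = 0.529

Prior: Beta(4, 9).
Data: 15 successes in 23 trials. The binomial likelihood contributes θ^15(1−θ)^8, so the posterior is Beta(4+15, 9+8) = Beta(19, 17).
For Beta(a, b) with a, b > 1 the mode is (a−1)/(a+b−2) = 18/34 ≈ 0.529.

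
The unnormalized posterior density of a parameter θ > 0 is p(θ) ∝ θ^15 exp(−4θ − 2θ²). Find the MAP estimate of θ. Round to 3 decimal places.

θ̂_MAP = 1.500

ℓ'(θ) = 15/θ − 4 − 4θ. Setting this to zero and multiplying by θ: 4θ² + 4θ − 15 = 0.
θ = (−4 + √(4² + 4·4·15)) / (2·4) = (−4 + √256) / 8 = (−4 + 16)/8 = 3/2.
ℓ''(θ) = −15/θ² − 4 < 0, confirming a maximum.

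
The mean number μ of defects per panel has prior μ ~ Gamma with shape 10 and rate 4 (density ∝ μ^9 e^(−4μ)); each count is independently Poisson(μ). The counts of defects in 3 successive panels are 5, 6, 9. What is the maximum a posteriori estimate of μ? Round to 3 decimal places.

Σxᵢ = 5+6+9 = 20, with n = 3.
Posterior ∝ μ^9e^(−4μ) · μ^20e^(−3μ) = μ^29e^(−7μ), i.e. Gamma(shape=30, rate=7).
The mode of a Gamma(a, b) with a ≥ 1 (shape–rate) is (a−1)/b = 29/7 ≈ 4.143.

μ̂_MAP = 4.143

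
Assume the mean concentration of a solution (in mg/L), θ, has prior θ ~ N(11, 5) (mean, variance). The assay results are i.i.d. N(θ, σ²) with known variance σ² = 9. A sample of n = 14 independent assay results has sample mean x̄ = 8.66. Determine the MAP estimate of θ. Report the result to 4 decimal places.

n = 14, x̄ = 8.66.
For a Normal prior and Normal likelihood with known variance, the posterior is Normal; its mode equals its mean, the precision-weighted average.
Prior precision 1/σ₀² = 1/5 = 0.2; data precision n/σ² = 14/9.
θ̂ = (0.2·11 + (14/9)·8.66) / (0.2 + 14/9) = (3526/225)/(79/45) = 3526/395 ≈ 8.9266.

θ̂_MAP = 8.9266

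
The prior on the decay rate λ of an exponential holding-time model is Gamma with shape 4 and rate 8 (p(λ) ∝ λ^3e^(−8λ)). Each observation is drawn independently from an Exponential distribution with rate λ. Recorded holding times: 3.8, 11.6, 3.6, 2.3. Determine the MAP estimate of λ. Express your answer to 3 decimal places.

The Exponential(rate=λ) likelihood is ∝ λ^n e^(−λΣtᵢ). Here n = 4 and Σtᵢ = 3.8 + 11.6 + 3.6 + 2.3 = 21.3.
Posterior ∝ λ^3e^(−8λ) · λ^4e^(−21.3λ) = λ^7e^(−29.3λ), i.e. Gamma(8, 29.3).
Mode = (a−1)/b = 7/29.3 ≈ 0.239.

λ̂_MAP = 0.239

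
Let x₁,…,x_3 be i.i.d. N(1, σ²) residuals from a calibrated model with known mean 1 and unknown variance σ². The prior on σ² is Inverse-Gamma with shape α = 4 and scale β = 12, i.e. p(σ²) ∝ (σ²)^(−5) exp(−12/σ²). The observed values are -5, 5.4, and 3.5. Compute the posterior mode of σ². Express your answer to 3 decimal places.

Sum of squared deviations about the known mean: SS = (-5−1)² + (5.4−1)² + (3.5−1)² = 61.61.
The Normal likelihood contributes (σ²)^(−n/2) exp(−SS/(2σ²)), so the posterior is Inverse-Gamma(α + n/2, β + SS/2) = Inverse-Gamma(5.5, 42.805).
The mode of Inverse-Gamma(a, b) is b/(a+1) = 42.805/6.5 ≈ 6.585.

σ̂²_MAP = 6.585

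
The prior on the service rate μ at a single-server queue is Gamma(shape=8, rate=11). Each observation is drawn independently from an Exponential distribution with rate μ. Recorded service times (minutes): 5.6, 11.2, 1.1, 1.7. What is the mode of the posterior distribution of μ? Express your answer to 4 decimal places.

The Exponential(rate=μ) likelihood is ∝ μ^n e^(−μΣtᵢ). Here n = 4 and Σtᵢ = 5.6 + 11.2 + 1.1 + 1.7 = 19.6.
Posterior ∝ μ^7e^(−11μ) · μ^4e^(−19.6μ) = μ^11e^(−30.6μ), i.e. Gamma(12, 30.6).
Mode = (a−1)/b = 11/30.6 ≈ 0.3595.

μ̂_MAP = 0.3595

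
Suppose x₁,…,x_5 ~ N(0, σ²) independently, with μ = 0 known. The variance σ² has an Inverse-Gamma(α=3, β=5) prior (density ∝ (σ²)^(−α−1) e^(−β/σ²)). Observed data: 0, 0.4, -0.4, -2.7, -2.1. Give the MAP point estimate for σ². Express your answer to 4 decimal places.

Sum of squared deviations about the known mean: SS = (0−0)² + (0.4−0)² + (-0.4−0)² + (-2.7−0)² + (-2.1−0)² = 12.02.
The Normal likelihood contributes (σ²)^(−n/2) exp(−SS/(2σ²)), so the posterior is Inverse-Gamma(α + n/2, β + SS/2) = Inverse-Gamma(5.5, 11.01).
The mode of Inverse-Gamma(a, b) is b/(a+1) = 11.01/6.5 ≈ 1.6938.

σ̂²_MAP = 1.6938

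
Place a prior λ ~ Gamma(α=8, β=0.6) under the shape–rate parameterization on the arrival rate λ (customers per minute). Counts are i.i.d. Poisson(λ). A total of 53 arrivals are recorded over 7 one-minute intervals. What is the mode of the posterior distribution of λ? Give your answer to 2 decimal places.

λ̂_MAP = 7.89

Σxᵢ = 53, n = 7.
Posterior ∝ λ^7e^(−0.6λ) · λ^53e^(−7λ) = λ^60e^(−7.6λ), i.e. Gamma(shape=61, rate=7.6).
The mode of a Gamma(a, b) with a ≥ 1 (shape–rate) is (a−1)/b = 60/7.6 ≈ 7.89.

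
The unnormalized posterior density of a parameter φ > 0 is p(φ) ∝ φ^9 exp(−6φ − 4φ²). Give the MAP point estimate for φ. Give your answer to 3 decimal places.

φ̂_MAP = 0.750

ℓ'(φ) = 9/φ − 6 − 8φ. Setting this to zero and multiplying by φ: 8φ² + 6φ − 9 = 0.
φ = (−6 + √(6² + 4·8·9)) / (2·8) = (−6 + √324) / 16 = (−6 + 18)/16 = 3/4.
ℓ''(φ) = −9/φ² − 8 < 0, confirming a maximum.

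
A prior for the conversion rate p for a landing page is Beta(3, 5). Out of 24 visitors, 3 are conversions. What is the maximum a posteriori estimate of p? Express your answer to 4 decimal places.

p̂_MAP = 0.1667

Prior: Beta(3, 5).
Data: 3 successes in 24 trials. The binomial likelihood contributes p^3(1−p)^21, so the posterior is Beta(3+3, 5+21) = Beta(6, 26).
For Beta(a, b) with a, b > 1 the mode is (a−1)/(a+b−2) = 5/30 ≈ 0.1667.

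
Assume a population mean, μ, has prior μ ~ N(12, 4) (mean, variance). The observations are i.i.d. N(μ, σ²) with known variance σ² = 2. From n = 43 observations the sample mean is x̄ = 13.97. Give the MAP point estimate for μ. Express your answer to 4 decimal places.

n = 43, x̄ = 13.97.
For a Normal prior and Normal likelihood with known variance, the posterior is Normal; its mode equals its mean, the precision-weighted average.
Prior precision 1/σ₀² = 1/4 = 0.25; data precision n/σ² = 43/2 = 21.5.
μ̂ = (0.25·12 + 21.5·13.97) / (0.25 + 21.5) = 303.355/21.75 = 60671/4350 ≈ 13.9474.

μ̂_MAP = 13.9474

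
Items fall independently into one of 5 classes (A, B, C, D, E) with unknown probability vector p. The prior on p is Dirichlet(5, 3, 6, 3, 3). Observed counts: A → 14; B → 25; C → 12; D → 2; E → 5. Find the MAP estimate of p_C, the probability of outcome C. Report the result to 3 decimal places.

The posterior is Dirichlet(αᵢ + nᵢ) = Dirichlet(19, 28, 18, 5, 8).
For a Dirichlet(a₁,…,a_K) with all aᵢ > 1, the mode has j-th component (aⱼ − 1)/(Σaᵢ − K).
Here Σaᵢ = 78 and K = 5, so p_C = (18 − 1)/(78 − 5) = 17/73 ≈ 0.233.

MAP estimate of p_C = 0.233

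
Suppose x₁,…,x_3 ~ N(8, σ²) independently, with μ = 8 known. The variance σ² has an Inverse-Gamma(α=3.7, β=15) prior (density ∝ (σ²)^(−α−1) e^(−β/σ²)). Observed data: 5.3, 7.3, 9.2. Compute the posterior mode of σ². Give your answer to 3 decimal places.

Sum of squared deviations about the known mean: SS = (5.3−8)² + (7.3−8)² + (9.2−8)² = 9.22.
The Normal likelihood contributes (σ²)^(−n/2) exp(−SS/(2σ²)), so the posterior is Inverse-Gamma(α + n/2, β + SS/2) = Inverse-Gamma(5.2, 19.61).
The mode of Inverse-Gamma(a, b) is b/(a+1) = 19.61/6.2 ≈ 3.163.

σ̂²_MAP = 3.163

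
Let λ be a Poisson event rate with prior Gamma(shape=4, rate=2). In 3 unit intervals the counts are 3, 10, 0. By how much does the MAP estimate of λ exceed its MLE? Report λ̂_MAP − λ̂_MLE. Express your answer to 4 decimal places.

Σxᵢ = 13. Posterior is Gamma(17, 5); MAP = (17−1)/5 = 16/5 ≈ 3.20000.
MLE = x̄ = 13/3 ≈ 4.33333.
Difference = 16/5 − 13/3 = -17/15 ≈ -1.1333.

MAP − MLE = -1.1333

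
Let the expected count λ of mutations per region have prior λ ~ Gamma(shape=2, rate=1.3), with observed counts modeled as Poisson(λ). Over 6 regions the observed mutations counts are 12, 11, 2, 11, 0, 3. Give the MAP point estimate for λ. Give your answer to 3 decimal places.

λ̂_MAP = 5.479

Σxᵢ = 12+11+2+11+0+3 = 39, with n = 6.
Posterior ∝ λe^(−1.3λ) · λ^39e^(−6λ) = λ^40e^(−7.3λ), i.e. Gamma(shape=41, rate=7.3).
The mode of a Gamma(a, b) with a ≥ 1 (shape–rate) is (a−1)/b = 40/7.3 ≈ 5.479.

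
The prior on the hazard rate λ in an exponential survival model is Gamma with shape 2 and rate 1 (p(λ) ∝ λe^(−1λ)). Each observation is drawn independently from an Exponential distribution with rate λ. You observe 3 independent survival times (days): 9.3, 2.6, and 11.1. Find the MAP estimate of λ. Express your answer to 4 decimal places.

The Exponential(rate=λ) likelihood is ∝ λ^n e^(−λΣtᵢ). Here n = 3 and Σtᵢ = 9.3 + 2.6 + 11.1 = 23.
Posterior ∝ λe^(−1λ) · λ^3e^(−23λ) = λ^4e^(−24λ), i.e. Gamma(5, 24).
Mode = (a−1)/b = 4/24 ≈ 0.1667.

λ̂_MAP = 0.1667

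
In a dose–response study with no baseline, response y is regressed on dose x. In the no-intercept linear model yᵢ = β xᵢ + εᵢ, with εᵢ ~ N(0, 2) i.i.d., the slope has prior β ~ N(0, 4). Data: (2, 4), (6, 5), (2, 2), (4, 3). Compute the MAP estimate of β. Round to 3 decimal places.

β̂_MAP = 0.893

log p(β | y) = −Σ(yᵢ − βxᵢ)²/(2·2) − β²/(2·4) + const.
Setting the derivative to zero: Σxᵢ(yᵢ − βxᵢ)/2 − β/4 = 0, so β = Σxᵢyᵢ / (Σxᵢ² + σ²/τ²).
Σxᵢyᵢ = 2·4 + 6·5 + 2·2 + 4·3 = 54; Σxᵢ² = 60; σ²/τ² = 0.5.
β̂_MAP = 54 / (60 + 0.5) = 54/60.5 ≈ 0.893.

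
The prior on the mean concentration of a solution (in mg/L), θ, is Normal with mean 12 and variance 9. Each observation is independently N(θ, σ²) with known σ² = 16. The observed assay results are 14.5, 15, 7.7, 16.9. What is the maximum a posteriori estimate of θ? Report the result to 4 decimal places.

n = 4; x̄ = (14.5 + 15 + 7.7 + 16.9)/4 = 54.1/4 = 13.525.
For a Normal prior and Normal likelihood with known variance, the posterior is Normal; its mode equals its mean, the precision-weighted average.
Prior precision 1/σ₀² = 1/9; data precision n/σ² = 4/16 = 0.25.
θ̂ = ((1/9)·12 + 0.25·13.525) / (1/9 + 0.25) = (2263/480)/(13/36) = 6789/520 ≈ 13.0558.

θ̂_MAP = 13.0558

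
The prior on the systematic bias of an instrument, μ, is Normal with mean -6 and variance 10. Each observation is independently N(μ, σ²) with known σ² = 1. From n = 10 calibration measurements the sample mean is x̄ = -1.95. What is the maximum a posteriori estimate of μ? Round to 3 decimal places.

n = 10, x̄ = -1.95.
For a Normal prior and Normal likelihood with known variance, the posterior is Normal; its mode equals its mean, the precision-weighted average.
Prior precision 1/σ₀² = 1/10 = 0.1; data precision n/σ² = 10/1 = 10.
μ̂ = (0.1·(-6) + 10·(-1.95)) / (0.1 + 10) = (-20.1)/10.1 = -201/101 ≈ -1.990.

μ̂_MAP = -1.990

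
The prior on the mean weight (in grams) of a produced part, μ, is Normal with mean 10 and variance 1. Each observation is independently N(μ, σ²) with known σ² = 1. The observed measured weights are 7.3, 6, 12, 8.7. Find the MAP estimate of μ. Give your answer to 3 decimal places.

μ̂_MAP = 8.800

n = 4; x̄ = (7.3 + 6 + 12 + 8.7)/4 = 34/4 = 8.5.
For a Normal prior and Normal likelihood with known variance, the posterior is Normal; its mode equals its mean, the precision-weighted average.
Prior precision 1/σ₀² = 1/1 = 1; data precision n/σ² = 4/1 = 4.
μ̂ = (1·10 + 4·8.5) / (1 + 4) = 44/5 = 8.800.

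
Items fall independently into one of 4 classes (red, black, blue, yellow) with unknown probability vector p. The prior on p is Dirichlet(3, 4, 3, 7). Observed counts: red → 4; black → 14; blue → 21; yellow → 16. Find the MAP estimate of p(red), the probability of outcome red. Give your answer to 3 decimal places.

MAP estimate of p(red) = 0.088

The posterior is Dirichlet(αᵢ + nᵢ) = Dirichlet(7, 18, 24, 23).
For a Dirichlet(a₁,…,a_K) with all aᵢ > 1, the mode has j-th component (aⱼ − 1)/(Σaᵢ − K).
Here Σaᵢ = 72 and K = 4, so p(red) = (7 − 1)/(72 − 4) = 6/68 ≈ 0.088.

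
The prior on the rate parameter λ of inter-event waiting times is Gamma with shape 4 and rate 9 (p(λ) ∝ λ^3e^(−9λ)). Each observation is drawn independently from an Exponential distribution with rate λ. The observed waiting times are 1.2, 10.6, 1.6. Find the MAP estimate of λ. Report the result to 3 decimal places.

λ̂_MAP = 0.268

The Exponential(rate=λ) likelihood is ∝ λ^n e^(−λΣtᵢ). Here n = 3 and Σtᵢ = 1.2 + 10.6 + 1.6 = 13.4.
Posterior ∝ λ^3e^(−9λ) · λ^3e^(−13.4λ) = λ^6e^(−22.4λ), i.e. Gamma(7, 22.4).
Mode = (a−1)/b = 6/22.4 ≈ 0.268.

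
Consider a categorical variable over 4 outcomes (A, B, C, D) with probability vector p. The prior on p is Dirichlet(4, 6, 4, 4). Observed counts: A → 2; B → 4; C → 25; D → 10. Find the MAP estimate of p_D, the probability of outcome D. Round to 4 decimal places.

The posterior is Dirichlet(αᵢ + nᵢ) = Dirichlet(6, 10, 29, 14).
For a Dirichlet(a₁,…,a_K) with all aᵢ > 1, the mode has j-th component (aⱼ − 1)/(Σaᵢ − K).
Here Σaᵢ = 59 and K = 4, so p_D = (14 − 1)/(59 − 4) = 13/55 ≈ 0.2364.

MAP estimate of p_D = 0.2364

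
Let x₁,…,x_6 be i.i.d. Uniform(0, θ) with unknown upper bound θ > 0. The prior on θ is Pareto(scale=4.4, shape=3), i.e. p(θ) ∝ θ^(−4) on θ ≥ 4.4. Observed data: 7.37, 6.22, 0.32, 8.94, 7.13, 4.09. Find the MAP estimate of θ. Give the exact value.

The Uniform(0, θ) likelihood is θ^(−n) for θ ≥ max(xᵢ), zero otherwise. Here max(xᵢ) = 8.94.
Posterior ∝ θ^(−4) · θ^(−6) = θ^(−10) on θ ≥ max(4.4, 8.94) = 8.94.
This density is strictly decreasing in θ, so the posterior mode lies at the lower boundary of the support.

θ̂_MAP = 8.94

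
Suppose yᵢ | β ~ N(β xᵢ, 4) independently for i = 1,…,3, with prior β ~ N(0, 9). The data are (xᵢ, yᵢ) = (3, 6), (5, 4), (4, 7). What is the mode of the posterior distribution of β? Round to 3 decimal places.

β̂_MAP = 1.308

log p(β | y) = −Σ(yᵢ − βxᵢ)²/(2·4) − β²/(2·9) + const.
Setting the derivative to zero: Σxᵢ(yᵢ − βxᵢ)/4 − β/9 = 0, so β = Σxᵢyᵢ / (Σxᵢ² + σ²/τ²).
Σxᵢyᵢ = 3·6 + 5·4 + 4·7 = 66; Σxᵢ² = 50; σ²/τ² = 4/9.
β̂_MAP = 66 / (50 + 4/9) = 66/(454/9) = 297/227 ≈ 1.308.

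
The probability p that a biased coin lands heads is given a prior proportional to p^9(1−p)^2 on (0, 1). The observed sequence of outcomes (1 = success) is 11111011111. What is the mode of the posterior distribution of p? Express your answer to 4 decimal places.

The prior density ∝ p^9(1−p)^2 is the kernel of Beta(10, 3).
Data: 10 successes in 11 trials (from the sequence). The binomial likelihood contributes p^10(1−p)^1, so the posterior is Beta(10+10, 3+1) = Beta(20, 4).
For Beta(a, b) with a, b > 1 the mode is (a−1)/(a+b−2) = 19/22 ≈ 0.8636.

p̂_MAP = 0.8636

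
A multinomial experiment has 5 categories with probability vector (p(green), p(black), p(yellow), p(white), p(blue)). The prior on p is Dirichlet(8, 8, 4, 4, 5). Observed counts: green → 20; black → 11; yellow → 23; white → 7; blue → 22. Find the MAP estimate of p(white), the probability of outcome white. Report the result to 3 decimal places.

The posterior is Dirichlet(αᵢ + nᵢ) = Dirichlet(28, 19, 27, 11, 27).
For a Dirichlet(a₁,…,a_K) with all aᵢ > 1, the mode has j-th component (aⱼ − 1)/(Σaᵢ − K).
Here Σaᵢ = 112 and K = 5, so p(white) = (11 − 1)/(112 − 5) = 10/107 ≈ 0.093.

MAP estimate of p(white) = 0.093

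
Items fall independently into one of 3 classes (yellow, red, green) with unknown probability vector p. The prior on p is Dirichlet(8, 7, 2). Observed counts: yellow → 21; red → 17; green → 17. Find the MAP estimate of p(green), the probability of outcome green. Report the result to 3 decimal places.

The posterior is Dirichlet(αᵢ + nᵢ) = Dirichlet(29, 24, 19).
For a Dirichlet(a₁,…,a_K) with all aᵢ > 1, the mode has j-th component (aⱼ − 1)/(Σaᵢ − K).
Here Σaᵢ = 72 and K = 3, so p(green) = (19 − 1)/(72 − 3) = 18/69 ≈ 0.261.

MAP estimate of p(green) = 0.261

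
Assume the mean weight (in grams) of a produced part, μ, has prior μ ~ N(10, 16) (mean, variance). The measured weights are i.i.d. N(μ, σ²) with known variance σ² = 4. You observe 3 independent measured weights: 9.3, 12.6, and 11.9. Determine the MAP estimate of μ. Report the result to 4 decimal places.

n = 3; x̄ = (9.3 + 12.6 + 11.9)/3 = 33.8/3 = 169/15 ≈ 11.2667.
For a Normal prior and Normal likelihood with known variance, the posterior is Normal; its mode equals its mean, the precision-weighted average.
Prior precision 1/σ₀² = 1/16 = 0.0625; data precision n/σ² = 3/4 = 0.75.
μ̂ = (0.0625·10 + 0.75·(169/15)) / (0.0625 + 0.75) = 9.075/0.8125 = 726/65 ≈ 11.1692.

μ̂_MAP = 11.1692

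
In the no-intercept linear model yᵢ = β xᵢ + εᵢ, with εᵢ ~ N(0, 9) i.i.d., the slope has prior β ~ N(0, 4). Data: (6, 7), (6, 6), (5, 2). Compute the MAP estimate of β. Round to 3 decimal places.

log p(β | y) = −Σ(yᵢ − βxᵢ)²/(2·9) − β²/(2·4) + const.
Setting the derivative to zero: Σxᵢ(yᵢ − βxᵢ)/9 − β/4 = 0, so β = Σxᵢyᵢ / (Σxᵢ² + σ²/τ²).
Σxᵢyᵢ = 6·7 + 6·6 + 5·2 = 88; Σxᵢ² = 97; σ²/τ² = 2.25.
β̂_MAP = 88 / (97 + 2.25) = 88/99.25 ≈ 0.887.

β̂_MAP = 0.887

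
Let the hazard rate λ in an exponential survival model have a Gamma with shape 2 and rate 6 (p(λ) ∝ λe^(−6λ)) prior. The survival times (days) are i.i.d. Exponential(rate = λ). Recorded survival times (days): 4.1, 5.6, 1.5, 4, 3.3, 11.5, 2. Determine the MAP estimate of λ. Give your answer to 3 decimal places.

The Exponential(rate=λ) likelihood is ∝ λ^n e^(−λΣtᵢ). Here n = 7 and Σtᵢ = 4.1 + 5.6 + 1.5 + 4 + 3.3 + 11.5 + 2 = 32.
Posterior ∝ λe^(−6λ) · λ^7e^(−32λ) = λ^8e^(−38λ), i.e. Gamma(9, 38).
Mode = (a−1)/b = 8/38 ≈ 0.211.

λ̂_MAP = 0.211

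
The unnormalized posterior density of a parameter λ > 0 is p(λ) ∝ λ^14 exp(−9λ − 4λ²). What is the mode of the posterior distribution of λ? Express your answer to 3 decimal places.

λ̂_MAP = 0.875

ℓ'(λ) = 14/λ − 9 − 8λ. Setting this to zero and multiplying by λ: 8λ² + 9λ − 14 = 0.
λ = (−9 + √(9² + 4·8·14)) / (2·8) = (−9 + √529) / 16 = (−9 + 23)/16 = 7/8.
ℓ''(λ) = −14/λ² − 8 < 0, confirming a maximum.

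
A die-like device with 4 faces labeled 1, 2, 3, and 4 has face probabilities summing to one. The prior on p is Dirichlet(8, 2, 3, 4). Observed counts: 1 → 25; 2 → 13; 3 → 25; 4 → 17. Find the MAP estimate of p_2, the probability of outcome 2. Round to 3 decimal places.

The posterior is Dirichlet(αᵢ + nᵢ) = Dirichlet(33, 15, 28, 21).
For a Dirichlet(a₁,…,a_K) with all aᵢ > 1, the mode has j-th component (aⱼ − 1)/(Σaᵢ − K).
Here Σaᵢ = 97 and K = 4, so p_2 = (15 − 1)/(97 − 4) = 14/93 ≈ 0.151.

MAP estimate: 0.151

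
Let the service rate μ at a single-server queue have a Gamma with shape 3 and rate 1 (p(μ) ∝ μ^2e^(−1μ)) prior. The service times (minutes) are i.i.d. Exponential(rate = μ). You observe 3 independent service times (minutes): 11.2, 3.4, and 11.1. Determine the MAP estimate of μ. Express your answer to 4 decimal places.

The Exponential(rate=μ) likelihood is ∝ μ^n e^(−μΣtᵢ). Here n = 3 and Σtᵢ = 11.2 + 3.4 + 11.1 = 25.7.
Posterior ∝ μ^2e^(−1μ) · μ^3e^(−25.7μ) = μ^5e^(−26.7μ), i.e. Gamma(6, 26.7).
Mode = (a−1)/b = 5/26.7 ≈ 0.1873.

μ̂_MAP = 0.1873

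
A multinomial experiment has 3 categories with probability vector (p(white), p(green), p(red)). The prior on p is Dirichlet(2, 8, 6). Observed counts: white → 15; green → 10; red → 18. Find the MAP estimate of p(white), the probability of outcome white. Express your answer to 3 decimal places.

MAP estimate of p(white) = 0.286

The posterior is Dirichlet(αᵢ + nᵢ) = Dirichlet(17, 18, 24).
For a Dirichlet(a₁,…,a_K) with all aᵢ > 1, the mode has j-th component (aⱼ − 1)/(Σaᵢ − K).
Here Σaᵢ = 59 and K = 3, so p(white) = (17 − 1)/(59 − 3) = 16/56 ≈ 0.286.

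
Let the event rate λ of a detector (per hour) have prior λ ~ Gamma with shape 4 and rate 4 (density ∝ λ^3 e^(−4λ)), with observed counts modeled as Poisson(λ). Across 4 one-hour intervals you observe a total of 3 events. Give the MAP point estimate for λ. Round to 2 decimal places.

Σxᵢ = 3, n = 4.
Posterior ∝ λ^3e^(−4λ) · λ^3e^(−4λ) = λ^6e^(−8λ), i.e. Gamma(shape=7, rate=8).
The mode of a Gamma(a, b) with a ≥ 1 (shape–rate) is (a−1)/b = 6/8 ≈ 0.75.

λ̂_MAP = 0.75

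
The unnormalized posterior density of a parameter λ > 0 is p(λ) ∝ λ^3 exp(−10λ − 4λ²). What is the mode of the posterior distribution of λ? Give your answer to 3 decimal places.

ℓ'(λ) = 3/λ − 10 − 8λ. Setting this to zero and multiplying by λ: 8λ² + 10λ − 3 = 0.
λ = (−10 + √(10² + 4·8·3)) / (2·8) = (−10 + √196) / 16 = (−10 + 14)/16 = 1/4.
ℓ''(λ) = −3/λ² − 8 < 0, confirming a maximum.

λ̂_MAP = 0.250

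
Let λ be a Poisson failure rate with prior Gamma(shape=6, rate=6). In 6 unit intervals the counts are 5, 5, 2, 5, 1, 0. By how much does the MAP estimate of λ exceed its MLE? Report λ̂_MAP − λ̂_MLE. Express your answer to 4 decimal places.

Σxᵢ = 18. Posterior is Gamma(24, 12); MAP = (24−1)/12 = 23/12 ≈ 1.91667.
MLE = x̄ = 18/6 ≈ 3.00000.
Difference = 23/12 − 18/6 = -13/12 ≈ -1.0833.

MAP − MLE = -1.0833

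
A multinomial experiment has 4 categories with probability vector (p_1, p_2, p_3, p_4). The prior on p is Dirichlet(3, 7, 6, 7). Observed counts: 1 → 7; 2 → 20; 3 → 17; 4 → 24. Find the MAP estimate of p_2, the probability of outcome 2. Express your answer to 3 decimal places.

MAP estimate: 0.299

The posterior is Dirichlet(αᵢ + nᵢ) = Dirichlet(10, 27, 23, 31).
For a Dirichlet(a₁,…,a_K) with all aᵢ > 1, the mode has j-th component (aⱼ − 1)/(Σaᵢ − K).
Here Σaᵢ = 91 and K = 4, so p_2 = (27 − 1)/(91 − 4) = 26/87 ≈ 0.299.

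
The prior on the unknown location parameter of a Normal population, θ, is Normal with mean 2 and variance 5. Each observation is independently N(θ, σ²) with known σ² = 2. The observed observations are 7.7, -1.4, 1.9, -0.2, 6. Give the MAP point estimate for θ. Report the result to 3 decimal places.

θ̂_MAP = 2.741

n = 5; x̄ = (7.7 + (-1.4) + 1.9 + (-0.2) + 6)/5 = 14/5 = 2.8.
For a Normal prior and Normal likelihood with known variance, the posterior is Normal; its mode equals its mean, the precision-weighted average.
Prior precision 1/σ₀² = 1/5 = 0.2; data precision n/σ² = 5/2 = 2.5.
θ̂ = (0.2·2 + 2.5·2.8) / (0.2 + 2.5) = 7.4/2.7 = 74/27 ≈ 2.741.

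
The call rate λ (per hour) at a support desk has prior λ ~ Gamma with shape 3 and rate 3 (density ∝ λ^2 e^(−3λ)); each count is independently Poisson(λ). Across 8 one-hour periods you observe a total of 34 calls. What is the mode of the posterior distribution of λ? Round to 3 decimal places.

Σxᵢ = 34, n = 8.
Posterior ∝ λ^2e^(−3λ) · λ^34e^(−8λ) = λ^36e^(−11λ), i.e. Gamma(shape=37, rate=11).
The mode of a Gamma(a, b) with a ≥ 1 (shape–rate) is (a−1)/b = 36/11 ≈ 3.273.

λ̂_MAP = 3.273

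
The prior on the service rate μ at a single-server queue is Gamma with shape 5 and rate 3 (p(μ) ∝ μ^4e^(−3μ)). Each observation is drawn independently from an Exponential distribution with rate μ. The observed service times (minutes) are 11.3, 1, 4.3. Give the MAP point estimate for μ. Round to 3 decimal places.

μ̂_MAP = 0.357

The Exponential(rate=μ) likelihood is ∝ μ^n e^(−μΣtᵢ). Here n = 3 and Σtᵢ = 11.3 + 1 + 4.3 = 16.6.
Posterior ∝ μ^4e^(−3μ) · μ^3e^(−16.6μ) = μ^7e^(−19.6μ), i.e. Gamma(8, 19.6).
Mode = (a−1)/b = 7/19.6 ≈ 0.357.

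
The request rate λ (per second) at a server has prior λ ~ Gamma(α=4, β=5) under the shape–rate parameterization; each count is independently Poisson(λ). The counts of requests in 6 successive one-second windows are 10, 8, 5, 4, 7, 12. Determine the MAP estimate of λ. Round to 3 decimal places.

λ̂_MAP = 4.455

Σxᵢ = 10+8+5+4+7+12 = 46, with n = 6.
Posterior ∝ λ^3e^(−5λ) · λ^46e^(−6λ) = λ^49e^(−11λ), i.e. Gamma(shape=50, rate=11).
The mode of a Gamma(a, b) with a ≥ 1 (shape–rate) is (a−1)/b = 49/11 ≈ 4.455.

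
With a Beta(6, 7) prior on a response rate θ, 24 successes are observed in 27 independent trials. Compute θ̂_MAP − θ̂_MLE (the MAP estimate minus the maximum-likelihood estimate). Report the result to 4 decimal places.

Posterior is Beta(30, 10); MAP = (30−1)/(40−2) = 29/38 ≈ 0.76316.
MLE ignores the prior: θ̂_MLE = k/n = 24/27 ≈ 0.88889.
Difference = 29/38 − 24/27 = -43/342 ≈ -0.1257.

MAP − MLE = -0.1257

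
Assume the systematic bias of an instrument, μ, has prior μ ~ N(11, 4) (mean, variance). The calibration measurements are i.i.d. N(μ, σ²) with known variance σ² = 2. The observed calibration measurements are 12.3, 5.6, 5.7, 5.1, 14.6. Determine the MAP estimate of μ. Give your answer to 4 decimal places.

μ̂_MAP = 8.8727

n = 5; x̄ = (12.3 + 5.6 + 5.7 + 5.1 + 14.6)/5 = 43.3/5 = 8.66.
For a Normal prior and Normal likelihood with known variance, the posterior is Normal; its mode equals its mean, the precision-weighted average.
Prior precision 1/σ₀² = 1/4 = 0.25; data precision n/σ² = 5/2 = 2.5.
μ̂ = (0.25·11 + 2.5·8.66) / (0.25 + 2.5) = 24.4/2.75 = 488/55 ≈ 8.8727.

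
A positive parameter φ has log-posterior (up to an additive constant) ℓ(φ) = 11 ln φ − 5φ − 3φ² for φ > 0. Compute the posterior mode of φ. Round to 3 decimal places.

ℓ'(φ) = 11/φ − 5 − 6φ. Setting this to zero and multiplying by φ: 6φ² + 5φ − 11 = 0.
φ = (−5 + √(5² + 4·6·11)) / (2·6) = (−5 + √289) / 12 = (−5 + 17)/12 = 1.
ℓ''(φ) = −11/φ² − 6 < 0, confirming a maximum.

φ̂_MAP = 1.000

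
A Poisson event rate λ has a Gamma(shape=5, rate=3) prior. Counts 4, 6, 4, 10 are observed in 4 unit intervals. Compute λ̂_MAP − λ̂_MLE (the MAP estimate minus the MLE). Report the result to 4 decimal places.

MAP − MLE = -2.0000

Σxᵢ = 24. Posterior is Gamma(29, 7); MAP = (29−1)/7 = 28/7 ≈ 4.00000.
MLE = x̄ = 24/4 ≈ 6.00000.
Difference = 28/7 − 24/4 = -2 ≈ -2.0000.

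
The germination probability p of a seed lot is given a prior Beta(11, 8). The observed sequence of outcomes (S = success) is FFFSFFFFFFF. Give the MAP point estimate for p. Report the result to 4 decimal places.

p̂_MAP = 0.3929

Prior: Beta(11, 8).
Data: 1 success in 11 trials (from the sequence). The binomial likelihood contributes p(1−p)^10, so the posterior is Beta(11+1, 8+10) = Beta(12, 18).
For Beta(a, b) with a, b > 1 the mode is (a−1)/(a+b−2) = 11/28 ≈ 0.3929.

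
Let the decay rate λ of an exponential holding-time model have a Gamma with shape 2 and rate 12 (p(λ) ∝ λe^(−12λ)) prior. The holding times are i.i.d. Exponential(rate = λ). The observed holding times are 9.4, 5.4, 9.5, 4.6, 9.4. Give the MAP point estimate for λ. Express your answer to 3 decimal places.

The Exponential(rate=λ) likelihood is ∝ λ^n e^(−λΣtᵢ). Here n = 5 and Σtᵢ = 9.4 + 5.4 + 9.5 + 4.6 + 9.4 = 38.3.
Posterior ∝ λe^(−12λ) · λ^5e^(−38.3λ) = λ^6e^(−50.3λ), i.e. Gamma(7, 50.3).
Mode = (a−1)/b = 6/50.3 ≈ 0.119.

λ̂_MAP = 0.119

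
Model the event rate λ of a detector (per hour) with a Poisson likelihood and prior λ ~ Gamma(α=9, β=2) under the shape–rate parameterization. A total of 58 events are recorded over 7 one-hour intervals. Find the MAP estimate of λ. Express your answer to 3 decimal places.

Σxᵢ = 58, n = 7.
Posterior ∝ λ^8e^(−2λ) · λ^58e^(−7λ) = λ^66e^(−9λ), i.e. Gamma(shape=67, rate=9).
The mode of a Gamma(a, b) with a ≥ 1 (shape–rate) is (a−1)/b = 66/9 ≈ 7.333.

λ̂_MAP = 7.333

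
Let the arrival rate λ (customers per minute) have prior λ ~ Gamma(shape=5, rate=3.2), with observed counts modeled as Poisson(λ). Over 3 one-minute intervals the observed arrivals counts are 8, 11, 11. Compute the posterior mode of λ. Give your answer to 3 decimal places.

λ̂_MAP = 5.484

Σxᵢ = 8+11+11 = 30, with n = 3.
Posterior ∝ λ^4e^(−3.2λ) · λ^30e^(−3λ) = λ^34e^(−6.2λ), i.e. Gamma(shape=35, rate=6.2).
The mode of a Gamma(a, b) with a ≥ 1 (shape–rate) is (a−1)/b = 34/6.2 ≈ 5.484.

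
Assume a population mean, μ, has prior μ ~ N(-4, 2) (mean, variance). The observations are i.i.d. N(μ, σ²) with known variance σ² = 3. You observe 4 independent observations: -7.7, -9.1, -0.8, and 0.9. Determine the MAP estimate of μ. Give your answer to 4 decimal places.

μ̂_MAP = -4.1273

n = 4; x̄ = ((-7.7) + (-9.1) + (-0.8) + 0.9)/4 = -16.7/4 = -4.175.
For a Normal prior and Normal likelihood with known variance, the posterior is Normal; its mode equals its mean, the precision-weighted average.
Prior precision 1/σ₀² = 1/2 = 0.5; data precision n/σ² = 4/3.
μ̂ = (0.5·(-4) + (4/3)·(-4.175)) / (0.5 + 4/3) = (-227/30)/(11/6) = -227/55 ≈ -4.1273.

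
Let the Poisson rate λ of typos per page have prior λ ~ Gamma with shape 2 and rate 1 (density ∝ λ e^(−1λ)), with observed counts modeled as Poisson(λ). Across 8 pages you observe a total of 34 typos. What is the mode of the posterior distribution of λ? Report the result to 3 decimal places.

λ̂_MAP = 3.889

Σxᵢ = 34, n = 8.
Posterior ∝ λe^(−1λ) · λ^34e^(−8λ) = λ^35e^(−9λ), i.e. Gamma(shape=36, rate=9).
The mode of a Gamma(a, b) with a ≥ 1 (shape–rate) is (a−1)/b = 35/9 ≈ 3.889.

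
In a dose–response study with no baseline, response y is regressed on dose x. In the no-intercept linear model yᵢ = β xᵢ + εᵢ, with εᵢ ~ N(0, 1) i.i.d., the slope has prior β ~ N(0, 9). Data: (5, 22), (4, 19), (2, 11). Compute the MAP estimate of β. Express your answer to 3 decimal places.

β̂_MAP = 4.611

log p(β | y) = −Σ(yᵢ − βxᵢ)²/(2·1) − β²/(2·9) + const.
Setting the derivative to zero: Σxᵢ(yᵢ − βxᵢ)/1 − β/9 = 0, so β = Σxᵢyᵢ / (Σxᵢ² + σ²/τ²).
Σxᵢyᵢ = 5·22 + 4·19 + 2·11 = 208; Σxᵢ² = 45; σ²/τ² = 1/9.
β̂_MAP = 208 / (45 + 1/9) = 208/(406/9) = 936/203 ≈ 4.611.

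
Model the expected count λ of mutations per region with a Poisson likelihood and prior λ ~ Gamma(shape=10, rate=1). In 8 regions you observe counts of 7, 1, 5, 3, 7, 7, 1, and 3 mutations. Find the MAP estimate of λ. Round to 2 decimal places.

Σxᵢ = 7+1+5+3+7+7+1+3 = 34, with n = 8.
Posterior ∝ λ^9e^(−1λ) · λ^34e^(−8λ) = λ^43e^(−9λ), i.e. Gamma(shape=44, rate=9).
The mode of a Gamma(a, b) with a ≥ 1 (shape–rate) is (a−1)/b = 43/9 ≈ 4.78.

λ̂_MAP = 4.78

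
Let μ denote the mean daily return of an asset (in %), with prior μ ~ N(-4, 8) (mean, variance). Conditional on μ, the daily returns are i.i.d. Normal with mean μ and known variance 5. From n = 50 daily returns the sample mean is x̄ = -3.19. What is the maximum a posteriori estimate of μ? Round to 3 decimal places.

μ̂_MAP = -3.200

n = 50, x̄ = -3.19.
For a Normal prior and Normal likelihood with known variance, the posterior is Normal; its mode equals its mean, the precision-weighted average.
Prior precision 1/σ₀² = 1/8 = 0.125; data precision n/σ² = 50/5 = 10.
μ̂ = (0.125·(-4) + 10·(-3.19)) / (0.125 + 10) = (-32.4)/10.125 = -3.200.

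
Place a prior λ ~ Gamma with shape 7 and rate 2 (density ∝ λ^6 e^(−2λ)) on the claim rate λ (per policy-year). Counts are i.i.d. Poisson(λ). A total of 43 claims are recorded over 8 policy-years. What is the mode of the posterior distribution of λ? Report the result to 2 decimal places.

λ̂_MAP = 4.90

Σxᵢ = 43, n = 8.
Posterior ∝ λ^6e^(−2λ) · λ^43e^(−8λ) = λ^49e^(−10λ), i.e. Gamma(shape=50, rate=10).
The mode of a Gamma(a, b) with a ≥ 1 (shape–rate) is (a−1)/b = 49/10 ≈ 4.90.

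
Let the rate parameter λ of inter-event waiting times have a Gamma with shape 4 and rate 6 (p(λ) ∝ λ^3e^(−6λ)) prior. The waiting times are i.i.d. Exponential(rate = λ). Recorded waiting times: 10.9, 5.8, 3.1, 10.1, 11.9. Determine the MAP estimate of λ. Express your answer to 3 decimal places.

The Exponential(rate=λ) likelihood is ∝ λ^n e^(−λΣtᵢ). Here n = 5 and Σtᵢ = 10.9 + 5.8 + 3.1 + 10.1 + 11.9 = 41.8.
Posterior ∝ λ^3e^(−6λ) · λ^5e^(−41.8λ) = λ^8e^(−47.8λ), i.e. Gamma(9, 47.8).
Mode = (a−1)/b = 8/47.8 ≈ 0.167.

λ̂_MAP = 0.167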